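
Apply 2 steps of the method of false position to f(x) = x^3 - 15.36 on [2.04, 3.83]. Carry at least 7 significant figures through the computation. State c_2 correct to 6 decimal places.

False-position update: c = (a·f(b) − b·f(a))/(f(b) − f(a)); replace the endpoint whose sign matches f(c).
f(2.040000) = -6.870336, f(3.830000) = 40.821887
step 1: c = 2.297860, f(c) = -3.226935 < 0 → new bracket [2.297860, 3.830000]
step 2: c = 2.410101, f(c) = -1.360711 < 0 → new bracket [2.410101, 3.830000]

2.410101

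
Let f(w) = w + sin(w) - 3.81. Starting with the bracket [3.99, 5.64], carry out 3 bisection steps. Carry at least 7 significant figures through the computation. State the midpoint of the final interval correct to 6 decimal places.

f(3.990000) = -0.570228, f(5.640000) = 1.230253 (opposite signs)
step 1: m = 4.815000, f(m) = 0.010260 > 0 → root in [3.990000, 4.815000]
step 2: m = 4.402500, f(m) = -0.359867 < 0 → root in [4.402500, 4.815000]
step 3: m = 4.608750, f(m) = -0.195884 < 0 → root in [4.608750, 4.815000]
Midpoint of [4.608750, 4.815000] = 4.711875

4.711875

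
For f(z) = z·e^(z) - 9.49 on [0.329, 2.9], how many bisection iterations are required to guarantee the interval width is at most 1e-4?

15

Initial width b − a = 2.9 − 0.329 = 2.571000.
After n steps the width is (b−a)/2^n; need (b−a)/2^n ≤ 1e-4.
So n ≥ log₂(2.571000/1e-4) = log₂(25710.0000) ≈ 14.6500.
Hence n = 15.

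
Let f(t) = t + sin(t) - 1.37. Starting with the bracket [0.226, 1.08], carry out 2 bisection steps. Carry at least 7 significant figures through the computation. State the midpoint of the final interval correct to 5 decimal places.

0.75975

f(0.226000) = -0.919919, f(1.080000) = 0.591958 (opposite signs)
step 1: m = 0.653000, f(m) = -0.109428 < 0 → root in [0.653000, 1.080000]
step 2: m = 0.866500, f(m) = 0.258567 > 0 → root in [0.653000, 0.866500]
Midpoint of [0.653000, 0.866500] = 0.759750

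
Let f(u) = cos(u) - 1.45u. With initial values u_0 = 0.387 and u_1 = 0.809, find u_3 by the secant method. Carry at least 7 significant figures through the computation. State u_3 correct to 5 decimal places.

0.57733

f(u_0) = 0.364895, f(u_1) = -0.482828
u_2 = 0.809000 - (-0.482828)·(0.809000 - 0.387000)/(-0.482828 - (0.364895)) = 0.568646; f(u_2) = 0.018093
u_3 = 0.568646 - (0.018093)·(0.568646 - 0.809000)/(0.018093 - (-0.482828)) = 0.577328; f(u_3) = 0.000798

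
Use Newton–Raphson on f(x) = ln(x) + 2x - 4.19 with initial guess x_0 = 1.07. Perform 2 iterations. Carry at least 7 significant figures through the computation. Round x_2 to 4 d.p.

1.8007

Newton update: x ← x − f(x)/f'(x).
f'(x) = 1/x + 2
x_0 = 1.070000: f = -1.982341, f' = 2.934579 → x_1 = 1.070000 - (-1.982341)/(2.934579) = 1.745511
x_1 = 1.745511: f = -0.141930, f' = 2.572898 → x_2 = 1.745511 - (-0.141930)/(2.572898) = 1.800675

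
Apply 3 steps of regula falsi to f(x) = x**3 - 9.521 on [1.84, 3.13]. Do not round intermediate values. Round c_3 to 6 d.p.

2.105657

f(1.840000) = -3.291496, f(3.130000) = 21.143297
step 1: c = 2.013770, f(c) = -1.354622 < 0 → new bracket [2.013770, 3.130000]
step 2: c = 2.080979, f(c) = -0.509374 < 0 → new bracket [2.080979, 3.130000]
step 3: c = 2.105657, f(c) = -0.184955 < 0 → new bracket [2.105657, 3.130000]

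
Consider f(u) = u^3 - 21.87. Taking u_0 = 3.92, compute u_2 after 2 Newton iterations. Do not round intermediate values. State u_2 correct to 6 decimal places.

2.823115

f'(u) = 3u^2
u_0 = 3.920000: f = 38.366288, f' = 46.099200 → u_1 = 3.920000 - (38.366288)/(46.099200) = 3.087745
u_1 = 3.087745: f = 7.569084, f' = 28.602508 → u_2 = 3.087745 - (7.569084)/(28.602508) = 2.823115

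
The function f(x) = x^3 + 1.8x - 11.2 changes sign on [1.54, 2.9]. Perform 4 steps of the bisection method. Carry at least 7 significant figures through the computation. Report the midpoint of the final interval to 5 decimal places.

f(1.540000) = -4.775736, f(2.900000) = 18.409000 (opposite signs)
step 1: m = 2.220000, f(m) = 3.737048 > 0 → root in [1.540000, 2.220000]
step 2: m = 1.880000, f(m) = -1.171328 < 0 → root in [1.880000, 2.220000]
step 3: m = 2.050000, f(m) = 1.105125 > 0 → root in [1.880000, 2.050000]
step 4: m = 1.965000, f(m) = -0.075693 < 0 → root in [1.965000, 2.050000]
Midpoint of [1.965000, 2.050000] = 2.007500

2.00750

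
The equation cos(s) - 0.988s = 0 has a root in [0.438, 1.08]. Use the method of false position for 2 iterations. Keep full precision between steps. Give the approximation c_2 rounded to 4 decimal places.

0.7430

f(0.438000) = 0.472858, f(1.080000) = -0.595712
step 1: c = 0.722094, f(c) = 0.036994 > 0 → new bracket [0.722094, 1.080000]
step 2: c = 0.743021, f(c) = 0.002324 > 0 → new bracket [0.743021, 1.080000]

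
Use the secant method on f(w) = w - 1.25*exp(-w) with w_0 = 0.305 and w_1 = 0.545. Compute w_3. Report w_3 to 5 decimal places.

f(w_0) = -0.616404, f(w_1) = -0.179802
w_2 = 0.545000 - (-0.179802)·(0.545000 - 0.305000)/(-0.179802 - (-0.616404)) = 0.643837; f(w_2) = -0.012754
w_3 = 0.643837 - (-0.012754)·(0.643837 - 0.545000)/(-0.012754 - (-0.179802)) = 0.651383; f(w_3) = -0.000272

0.65138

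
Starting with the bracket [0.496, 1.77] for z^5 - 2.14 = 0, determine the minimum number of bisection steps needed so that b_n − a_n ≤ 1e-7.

24

Initial width b − a = 1.77 − 0.496 = 1.274000.
After n steps the width is (b−a)/2^n; need (b−a)/2^n ≤ 1e-7.
So n ≥ log₂(1.274000/1e-7) = log₂(12740000.0000) ≈ 23.6029.
Hence n = 24.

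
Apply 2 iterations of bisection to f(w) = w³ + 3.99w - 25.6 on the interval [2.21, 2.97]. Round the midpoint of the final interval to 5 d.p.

2.49500

f(2.210000) = -5.988239, f(2.970000) = 12.448373 (opposite signs)
step 1: m = 2.590000, f(m) = 2.108079 > 0 → root in [2.210000, 2.590000]
step 2: m = 2.400000, f(m) = -2.200000 < 0 → root in [2.400000, 2.590000]
Midpoint of [2.400000, 2.590000] = 2.495000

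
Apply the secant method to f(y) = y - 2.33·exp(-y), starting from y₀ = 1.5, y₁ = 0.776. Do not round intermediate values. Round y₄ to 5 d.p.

f(y_0) = 0.980107, f(y_1) = -0.296367
y_2 = 0.776000 - (-0.296367)·(0.776000 - 1.500000)/(-0.296367 - (0.980107)) = 0.944096; f(y_2) = 0.037653
y_3 = 0.944096 - (0.037653)·(0.944096 - 0.776000)/(0.037653 - (-0.296367)) = 0.925147; f(y_3) = 0.001364
y_4 = 0.925147 - (0.001364)·(0.925147 - 0.944096)/(0.001364 - (0.037653)) = 0.924434; f(y_4) = -0.000006

0.92443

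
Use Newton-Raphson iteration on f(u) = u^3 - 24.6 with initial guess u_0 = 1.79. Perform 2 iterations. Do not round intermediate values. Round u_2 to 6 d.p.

3.084020

f'(u) = 3u^2
u_0 = 1.790000: f = -18.864661, f' = 9.612300 → u_1 = 1.790000 - (-18.864661)/(9.612300) = 3.752554
u_1 = 3.752554: f = 28.242209, f' = 42.244992 → u_2 = 3.752554 - (28.242209)/(42.244992) = 3.084020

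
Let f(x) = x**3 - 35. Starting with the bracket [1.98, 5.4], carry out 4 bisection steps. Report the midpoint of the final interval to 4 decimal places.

3.3694

f(1.980000) = -27.237608, f(5.400000) = 122.464000 (opposite signs)
step 1: m = 3.690000, f(m) = 15.243409 > 0 → root in [1.980000, 3.690000]
step 2: m = 2.835000, f(m) = -12.214467 < 0 → root in [2.835000, 3.690000]
step 3: m = 3.262500, f(m) = -0.274256 < 0 → root in [3.262500, 3.690000]
step 4: m = 3.476250, f(m) = 7.008097 > 0 → root in [3.262500, 3.476250]
Midpoint of [3.262500, 3.476250] = 3.369375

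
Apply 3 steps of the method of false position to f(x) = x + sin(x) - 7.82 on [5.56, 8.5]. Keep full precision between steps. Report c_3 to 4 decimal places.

7.1031

f(5.560000) = -2.921776, f(8.500000) = 1.478487
step 1: c = 7.512161, f(c) = 0.634307 > 0 → new bracket [5.560000, 7.512161]
step 2: c = 7.163949, f(c) = 0.115175 > 0 → new bracket [5.560000, 7.163949]
step 3: c = 7.103120, f(c) = 0.014222 > 0 → new bracket [5.560000, 7.103120]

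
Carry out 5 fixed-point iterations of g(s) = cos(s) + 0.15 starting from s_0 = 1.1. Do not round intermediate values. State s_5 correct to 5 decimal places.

0.76636

s_1 = g(1.100000) = 0.603596
s_2 = g(0.603596) = 0.973300
s_3 = g(0.973300) = 0.712575
s_4 = g(0.712575) = 0.906681
s_5 = g(0.906681) = 0.766363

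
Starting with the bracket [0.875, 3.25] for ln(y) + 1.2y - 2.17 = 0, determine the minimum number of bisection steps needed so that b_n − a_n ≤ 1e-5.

Initial width b − a = 3.25 − 0.875 = 2.375000.
After n steps the width is (b−a)/2^n; need (b−a)/2^n ≤ 1e-5.
So n ≥ log₂(2.375000/1e-5) = log₂(237500.0000) ≈ 17.8576.
Hence n = 18.

18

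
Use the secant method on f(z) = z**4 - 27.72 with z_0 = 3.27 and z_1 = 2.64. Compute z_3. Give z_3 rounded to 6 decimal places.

2.322363

f(z_0) = 86.618110, f(z_1) = 20.855324
z_2 = 2.640000 - (20.855324)·(2.640000 - 3.270000)/(20.855324 - (86.618110)) = 2.440208; f(z_2) = 7.737462
z_3 = 2.440208 - (7.737462)·(2.440208 - 2.640000)/(7.737462 - (20.855324)) = 2.322363; f(z_3) = 1.368435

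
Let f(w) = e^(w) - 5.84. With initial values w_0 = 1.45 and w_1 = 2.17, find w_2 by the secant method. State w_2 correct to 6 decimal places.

Secant update: w_(k+1) = w_k − f(w_k)·(w_k − w_(k-1))/(f(w_k) − f(w_(k-1))).
f(w_0) = -1.576885, f(w_1) = 2.918284
w_2 = 2.170000 - (2.918284)·(2.170000 - 1.450000)/(2.918284 - (-1.576885)) = 1.702573; f(w_2) = -0.351951

1.702573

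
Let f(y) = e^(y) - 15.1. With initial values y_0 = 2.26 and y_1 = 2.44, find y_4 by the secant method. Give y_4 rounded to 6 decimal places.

f(y_0) = -5.516911, f(y_1) = -3.626959
y_2 = 2.440000 - (-3.626959)·(2.440000 - 2.260000)/(-3.626959 - (-5.516911)) = 2.785434; f(y_2) = 1.106843
y_3 = 2.785434 - (1.106843)·(2.785434 - 2.440000)/(1.106843 - (-3.626959)) = 2.704665; f(y_3) = -0.150687
y_4 = 2.704665 - (-0.150687)·(2.704665 - 2.785434)/(-0.150687 - (1.106843)) = 2.714344; f(y_4) = -0.005301

2.714344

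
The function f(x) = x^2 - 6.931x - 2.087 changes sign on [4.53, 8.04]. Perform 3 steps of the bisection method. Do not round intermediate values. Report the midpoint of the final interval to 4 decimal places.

f(4.530000) = -12.963530, f(8.040000) = 6.829360 (opposite signs)
step 1: m = 6.285000, f(m) = -6.147110 < 0 → root in [6.285000, 8.040000]
step 2: m = 7.162500, f(m) = -0.428881 < 0 → root in [7.162500, 8.040000]
step 3: m = 7.601250, f(m) = 3.007738 > 0 → root in [7.162500, 7.601250]
Midpoint of [7.162500, 7.601250] = 7.381875

7.3819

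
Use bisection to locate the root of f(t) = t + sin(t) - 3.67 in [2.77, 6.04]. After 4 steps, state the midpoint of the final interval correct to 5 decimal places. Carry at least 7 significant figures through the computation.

f(2.770000) = -0.536900, f(6.040000) = 2.129205 (opposite signs)
step 1: m = 4.405000, f(m) = -0.218127 < 0 → root in [4.405000, 6.040000]
step 2: m = 5.222500, f(m) = 0.679810 > 0 → root in [4.405000, 5.222500]
step 3: m = 4.813750, f(m) = 0.148883 > 0 → root in [4.405000, 4.813750]
step 4: m = 4.609375, f(m) = -0.055324 < 0 → root in [4.609375, 4.813750]
Midpoint of [4.609375, 4.813750] = 4.711563

4.71156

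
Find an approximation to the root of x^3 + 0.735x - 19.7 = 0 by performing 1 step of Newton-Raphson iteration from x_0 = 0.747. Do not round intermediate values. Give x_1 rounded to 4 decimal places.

f'(x) = 3x^2 + 0.735
x_0 = 0.747000: f = -18.734122, f' = 2.409027 → x_1 = 0.747000 - (-18.734122)/(2.409027) = 8.523634

8.5236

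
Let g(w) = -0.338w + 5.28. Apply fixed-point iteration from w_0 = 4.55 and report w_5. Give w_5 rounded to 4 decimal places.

3.9435

w_1 = g(4.550000) = 3.742100
w_2 = g(3.742100) = 4.015170
w_3 = g(4.015170) = 3.922872
w_4 = g(3.922872) = 3.954069
w_5 = g(3.954069) = 3.943525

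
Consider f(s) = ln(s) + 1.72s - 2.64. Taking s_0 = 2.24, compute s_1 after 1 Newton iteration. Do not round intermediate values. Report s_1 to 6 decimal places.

1.307924

f'(s) = 1/s + 1.72
s_0 = 2.240000: f = 2.019276, f' = 2.166429 → s_1 = 2.240000 - (2.019276)/(2.166429) = 1.307924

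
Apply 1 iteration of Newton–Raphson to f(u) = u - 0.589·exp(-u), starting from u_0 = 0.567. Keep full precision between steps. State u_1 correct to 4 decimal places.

f'(u) = 1 + 0.589·exp(-u)
u_0 = 0.567000: f = 0.232905, f' = 1.334095 → u_1 = 0.567000 - (0.232905)/(1.334095) = 0.392421

0.3924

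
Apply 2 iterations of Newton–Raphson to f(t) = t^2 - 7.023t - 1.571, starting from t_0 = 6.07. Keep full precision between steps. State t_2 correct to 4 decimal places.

7.2489

f'(t) = 2t - 7.023
t_0 = 6.070000: f = -7.355710, f' = 5.117000 → t_1 = 6.070000 - (-7.355710)/(5.117000) = 7.507504
t_1 = 7.507504: f = 2.066419, f' = 7.992009 → t_2 = 7.507504 - (2.066419)/(7.992009) = 7.248944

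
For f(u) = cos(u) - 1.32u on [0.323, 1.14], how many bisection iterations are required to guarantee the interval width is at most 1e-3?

10

Initial width b − a = 1.14 − 0.323 = 0.817000.
After n steps the width is (b−a)/2^n; need (b−a)/2^n ≤ 1e-3.
So n ≥ log₂(0.817000/1e-3) = log₂(817.0000) ≈ 9.6742.
Hence n = 10.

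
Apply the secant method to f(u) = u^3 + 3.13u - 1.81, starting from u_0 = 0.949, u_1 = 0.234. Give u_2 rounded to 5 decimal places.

0.48119

f(u_0) = 2.015040, f(u_1) = -1.064767
u_2 = 0.234000 - (-1.064767)·(0.234000 - 0.949000)/(-1.064767 - (2.015040)) = 0.481194; f(u_2) = -0.192445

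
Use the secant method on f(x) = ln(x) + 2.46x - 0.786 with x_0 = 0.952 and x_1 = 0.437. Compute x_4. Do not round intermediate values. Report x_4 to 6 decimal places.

Secant update: x_(k+1) = x_k − f(x_k)·(x_k − x_(k-1))/(f(x_k) − f(x_(k-1))).
f(x_0) = 1.506730, f(x_1) = -0.538802
x_2 = 0.437000 - (-0.538802)·(0.437000 - 0.952000)/(-0.538802 - (1.506730)) = 0.572653; f(x_2) = 0.065252
x_3 = 0.572653 - (0.065252)·(0.572653 - 0.437000)/(0.065252 - (-0.538802)) = 0.557999; f(x_3) = 0.003282
x_4 = 0.557999 - (0.003282)·(0.557999 - 0.572653)/(0.003282 - (0.065252)) = 0.557224; f(x_4) = -0.000019

0.557224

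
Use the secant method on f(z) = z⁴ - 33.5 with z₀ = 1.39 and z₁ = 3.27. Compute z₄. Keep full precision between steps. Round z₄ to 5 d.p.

2.50325

Secant update: z_(k+1) = z_k − f(z_k)·(z_k − z_(k-1))/(f(z_k) − f(z_(k-1))).
f(z_0) = -29.766990, f(z_1) = 80.838110
z_2 = 3.270000 - (80.838110)·(3.270000 - 1.390000)/(80.838110 - (-29.766990)) = 1.895962; f(z_2) = -20.578343
z_3 = 1.895962 - (-20.578343)·(1.895962 - 3.270000)/(-20.578343 - (80.838110)) = 2.174767; f(z_3) = -11.130782
z_4 = 2.174767 - (-11.130782)·(2.174767 - 1.895962)/(-11.130782 - (-20.578343)) = 2.503245; f(z_4) = 5.765720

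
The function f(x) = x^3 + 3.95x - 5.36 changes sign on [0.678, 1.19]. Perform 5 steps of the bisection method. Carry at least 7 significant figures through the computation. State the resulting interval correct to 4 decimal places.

f(0.678000) = -2.370234, f(1.190000) = 1.025659 (opposite signs)
step 1: m = 0.934000, f(m) = -0.855919 < 0 → root in [0.934000, 1.190000]
step 2: m = 1.062000, f(m) = 0.032670 > 0 → root in [0.934000, 1.062000]
step 3: m = 0.998000, f(m) = -0.423888 < 0 → root in [0.998000, 1.062000]
step 4: m = 1.030000, f(m) = -0.198773 < 0 → root in [1.030000, 1.062000]
step 5: m = 1.046000, f(m) = -0.083855 < 0 → root in [1.046000, 1.062000]

[1.0460, 1.0620]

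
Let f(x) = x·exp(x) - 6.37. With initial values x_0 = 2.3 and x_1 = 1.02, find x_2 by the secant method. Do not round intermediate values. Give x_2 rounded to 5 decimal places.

1.24538

f(x_0) = 16.570620, f(x_1) = -3.541341
x_2 = 1.020000 - (-3.541341)·(1.020000 - 2.300000)/(-3.541341 - (16.570620)) = 1.245384; f(x_2) = -2.043200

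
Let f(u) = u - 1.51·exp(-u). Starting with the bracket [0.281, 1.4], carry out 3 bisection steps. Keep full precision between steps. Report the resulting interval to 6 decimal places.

[0.700625, 0.840500]

f(0.281000) = -0.859093, f(1.400000) = 1.027639 (opposite signs)
step 1: m = 0.840500, f(m) = 0.188943 > 0 → root in [0.281000, 0.840500]
step 2: m = 0.560750, f(m) = -0.301129 < 0 → root in [0.560750, 0.840500]
step 3: m = 0.700625, f(m) = -0.048750 < 0 → root in [0.700625, 0.840500]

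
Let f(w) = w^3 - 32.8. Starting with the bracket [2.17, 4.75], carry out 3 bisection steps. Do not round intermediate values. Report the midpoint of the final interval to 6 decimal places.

3.298750

f(2.170000) = -22.581687, f(4.750000) = 74.371875 (opposite signs)
step 1: m = 3.460000, f(m) = 8.621736 > 0 → root in [2.170000, 3.460000]
step 2: m = 2.815000, f(m) = -10.493307 < 0 → root in [2.815000, 3.460000]
step 3: m = 3.137500, f(m) = -1.914744 < 0 → root in [3.137500, 3.460000]
Midpoint of [3.137500, 3.460000] = 3.298750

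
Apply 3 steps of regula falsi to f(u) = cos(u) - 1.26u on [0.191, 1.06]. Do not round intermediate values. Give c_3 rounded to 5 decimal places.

0.63745

False-position update: c = (a·f(b) − b·f(a))/(f(b) − f(a)); replace the endpoint whose sign matches f(c).
f(0.191000) = 0.741155, f(1.060000) = -0.846728
step 1: c = 0.596612, f(c) = 0.075514 > 0 → new bracket [0.596612, 1.060000]
step 2: c = 0.634554, f(c) = 0.005798 > 0 → new bracket [0.634554, 1.060000]
step 3: c = 0.637448, f(c) = 0.000434 > 0 → new bracket [0.637448, 1.060000]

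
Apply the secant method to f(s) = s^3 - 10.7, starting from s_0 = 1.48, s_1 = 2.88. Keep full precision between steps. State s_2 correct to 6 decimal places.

1.985737

f(s_0) = -7.458208, f(s_1) = 13.187872
s_2 = 2.880000 - (13.187872)·(2.880000 - 1.480000)/(13.187872 - (-7.458208)) = 1.985737; f(s_2) = -2.869936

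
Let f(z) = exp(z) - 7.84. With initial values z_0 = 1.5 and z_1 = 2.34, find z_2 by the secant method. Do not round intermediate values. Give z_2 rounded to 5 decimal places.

1.97817

f(z_0) = -3.358311, f(z_1) = 2.541237
z_2 = 2.340000 - (2.541237)·(2.340000 - 1.500000)/(2.541237 - (-3.358311)) = 1.978169; f(z_2) = -0.610506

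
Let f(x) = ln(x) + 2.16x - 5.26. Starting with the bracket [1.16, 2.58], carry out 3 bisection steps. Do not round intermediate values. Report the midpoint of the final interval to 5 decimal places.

f(1.160000) = -2.605980, f(2.580000) = 1.260589 (opposite signs)
step 1: m = 1.870000, f(m) = -0.594862 < 0 → root in [1.870000, 2.580000]
step 2: m = 2.225000, f(m) = 0.345757 > 0 → root in [1.870000, 2.225000]
step 3: m = 2.047500, f(m) = -0.120780 < 0 → root in [2.047500, 2.225000]
Midpoint of [2.047500, 2.225000] = 2.136250

2.13625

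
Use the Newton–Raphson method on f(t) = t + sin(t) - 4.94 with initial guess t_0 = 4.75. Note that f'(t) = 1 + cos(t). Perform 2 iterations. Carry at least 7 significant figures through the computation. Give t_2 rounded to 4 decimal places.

Newton update: t ← t − f(t)/f'(t).
t_0 = 4.750000: f = -1.189293, f' = 1.037602 → t_1 = 4.750000 - (-1.189293)/(1.037602) = 5.896193
t_1 = 5.896193: f = 0.578789, f' = 1.926049 → t_2 = 5.896193 - (0.578789)/(1.926049) = 5.595688

5.5957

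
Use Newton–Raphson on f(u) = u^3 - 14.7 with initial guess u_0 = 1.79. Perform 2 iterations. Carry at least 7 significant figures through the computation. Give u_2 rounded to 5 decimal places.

2.47611

Newton update: u ← u − f(u)/f'(u).
f'(u) = 3u^2
u_0 = 1.790000: f = -8.964661, f' = 9.612300 → u_1 = 1.790000 - (-8.964661)/(9.612300) = 2.722624
u_1 = 2.722624: f = 5.481943, f' = 22.238043 → u_2 = 2.722624 - (5.481943)/(22.238043) = 2.476112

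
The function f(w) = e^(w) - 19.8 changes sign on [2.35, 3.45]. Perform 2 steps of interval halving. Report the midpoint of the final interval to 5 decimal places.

3.03750

f(2.350000) = -9.314430, f(3.450000) = 11.700392 (opposite signs)
step 1: m = 2.900000, f(m) = -1.625855 < 0 → root in [2.900000, 3.450000]
step 2: m = 3.175000, f(m) = 4.126820 > 0 → root in [2.900000, 3.175000]
Midpoint of [2.900000, 3.175000] = 3.037500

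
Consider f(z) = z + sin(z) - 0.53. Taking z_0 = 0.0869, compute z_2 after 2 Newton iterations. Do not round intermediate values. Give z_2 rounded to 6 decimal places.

Newton update: z ← z − f(z)/f'(z).
f'(z) = 1 + cos(z)
z_0 = 0.086900: f = -0.356309, f' = 1.996227 → z_1 = 0.086900 - (-0.356309)/(1.996227) = 0.265391
z_1 = 0.265391: f = -0.002322, f' = 1.964990 → z_2 = 0.265391 - (-0.002322)/(1.964990) = 0.266573

0.266573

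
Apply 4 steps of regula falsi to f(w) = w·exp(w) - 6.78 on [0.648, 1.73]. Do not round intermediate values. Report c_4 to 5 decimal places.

f(0.648000) = -5.541210, f(1.730000) = 2.978331
step 1: c = 1.351746, f(c) = -1.556633 < 0 → new bracket [1.351746, 1.730000]
step 2: c = 1.481582, f(c) = -0.261187 < 0 → new bracket [1.481582, 1.730000]
step 3: c = 1.501611, f(c) = -0.039399 < 0 → new bracket [1.501611, 1.730000]
step 4: c = 1.504593, f(c) = -0.005845 < 0 → new bracket [1.504593, 1.730000]

1.50459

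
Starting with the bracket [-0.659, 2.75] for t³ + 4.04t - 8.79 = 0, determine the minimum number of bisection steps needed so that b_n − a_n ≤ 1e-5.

Initial width b − a = 2.75 − -0.659 = 3.409000.
After n steps the width is (b−a)/2^n; need (b−a)/2^n ≤ 1e-5.
So n ≥ log₂(3.409000/1e-5) = log₂(340900.0000) ≈ 18.3790.
Hence n = 19.

19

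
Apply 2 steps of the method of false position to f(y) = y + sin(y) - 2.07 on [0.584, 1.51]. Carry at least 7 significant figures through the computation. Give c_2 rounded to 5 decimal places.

False-position update: c = (a·f(b) − b·f(a))/(f(b) − f(a)); replace the endpoint whose sign matches f(c).
f(0.584000) = -0.934635, f(1.510000) = 0.438152
step 1: c = 1.214449, f(c) = 0.081626 > 0 → new bracket [0.584000, 1.214449]
step 2: c = 1.163811, f(c) = 0.012129 > 0 → new bracket [0.584000, 1.163811]

1.16381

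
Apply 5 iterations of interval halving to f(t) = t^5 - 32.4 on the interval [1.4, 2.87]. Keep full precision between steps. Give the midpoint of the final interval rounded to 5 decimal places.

2.02016

f(1.400000) = -27.021760, f(2.870000) = 162.319517 (opposite signs)
step 1: m = 2.135000, f(m) = 11.959781 > 0 → root in [1.400000, 2.135000]
step 2: m = 1.767500, f(m) = -15.149682 < 0 → root in [1.767500, 2.135000]
step 3: m = 1.951250, f(m) = -4.114453 < 0 → root in [1.951250, 2.135000]
step 4: m = 2.043125, f(m) = 3.202024 > 0 → root in [1.951250, 2.043125]
step 5: m = 1.997187, f(m) = -0.624368 < 0 → root in [1.997187, 2.043125]
Midpoint of [1.997187, 2.043125] = 2.020156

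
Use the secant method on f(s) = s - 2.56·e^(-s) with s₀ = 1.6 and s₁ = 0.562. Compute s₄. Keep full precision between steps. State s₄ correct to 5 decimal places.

0.97013

f(s_0) = 1.083145, f(s_1) = -0.897374
s_2 = 0.562000 - (-0.897374)·(0.562000 - 1.600000)/(-0.897374 - (1.083145)) = 1.032318; f(s_2) = 0.120496
s_3 = 1.032318 - (0.120496)·(1.032318 - 0.562000)/(0.120496 - (-0.897374)) = 0.976641; f(s_3) = 0.012613
s_4 = 0.976641 - (0.012613)·(0.976641 - 1.032318)/(0.012613 - (0.120496)) = 0.970132; f(s_4) = -0.000192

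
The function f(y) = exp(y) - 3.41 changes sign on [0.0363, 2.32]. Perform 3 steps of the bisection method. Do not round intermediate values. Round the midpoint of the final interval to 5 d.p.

1.32088

f(0.036300) = -2.373033, f(2.320000) = 6.765674 (opposite signs)
step 1: m = 1.178150, f(m) = -0.161641 < 0 → root in [1.178150, 2.320000]
step 2: m = 1.749075, f(m) = 2.339282 > 0 → root in [1.178150, 1.749075]
step 3: m = 1.463612, f(m) = 0.911543 > 0 → root in [1.178150, 1.463612]
Midpoint of [1.178150, 1.463612] = 1.320881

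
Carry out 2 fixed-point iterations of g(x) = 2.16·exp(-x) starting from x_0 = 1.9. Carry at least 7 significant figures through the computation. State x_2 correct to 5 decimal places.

1.56368

x_1 = g(1.900000) = 0.323068
x_2 = g(0.323068) = 1.563677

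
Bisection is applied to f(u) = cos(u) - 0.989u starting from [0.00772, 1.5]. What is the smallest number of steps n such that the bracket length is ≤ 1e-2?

8

Initial width b − a = 1.5 − 0.00772 = 1.492280.
After n steps the width is (b−a)/2^n; need (b−a)/2^n ≤ 1e-2.
So n ≥ log₂(1.492280/1e-2) = log₂(149.2280) ≈ 7.2214.
Hence n = 8.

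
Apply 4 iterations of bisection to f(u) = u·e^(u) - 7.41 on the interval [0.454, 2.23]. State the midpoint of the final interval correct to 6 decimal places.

f(0.454000) = -6.695133, f(2.230000) = 13.328701 (opposite signs)
step 1: m = 1.342000, f(m) = -2.274583 < 0 → root in [1.342000, 2.230000]
step 2: m = 1.786000, f(m) = 3.244459 > 0 → root in [1.342000, 1.786000]
step 3: m = 1.564000, f(m) = 0.062627 > 0 → root in [1.342000, 1.564000]
step 4: m = 1.453000, f(m) = -1.197084 < 0 → root in [1.453000, 1.564000]
Midpoint of [1.453000, 1.564000] = 1.508500

1.508500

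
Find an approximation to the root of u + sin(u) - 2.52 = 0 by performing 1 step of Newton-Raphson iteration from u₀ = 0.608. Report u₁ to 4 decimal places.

f'(u) = 1 + cos(u)
u_0 = 0.608000: f = -1.340773, f' = 1.820792 → u_1 = 0.608000 - (-1.340773)/(1.820792) = 1.344368

1.3444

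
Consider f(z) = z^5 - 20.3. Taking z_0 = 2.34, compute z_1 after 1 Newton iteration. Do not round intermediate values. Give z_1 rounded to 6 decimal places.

2.007414

f'(z) = 5z^4
z_0 = 2.340000: f = 49.858337, f' = 149.910977 → z_1 = 2.340000 - (49.858337)/(149.910977) = 2.007414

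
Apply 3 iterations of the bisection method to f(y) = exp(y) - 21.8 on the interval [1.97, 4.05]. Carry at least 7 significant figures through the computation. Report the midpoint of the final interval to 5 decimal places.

3.14000

f(1.970000) = -14.629324, f(4.050000) = 35.597457 (opposite signs)
step 1: m = 3.010000, f(m) = -1.512600 < 0 → root in [3.010000, 4.050000]
step 2: m = 3.530000, f(m) = 12.323968 > 0 → root in [3.010000, 3.530000]
step 3: m = 3.270000, f(m) = 4.511339 > 0 → root in [3.010000, 3.270000]
Midpoint of [3.010000, 3.270000] = 3.140000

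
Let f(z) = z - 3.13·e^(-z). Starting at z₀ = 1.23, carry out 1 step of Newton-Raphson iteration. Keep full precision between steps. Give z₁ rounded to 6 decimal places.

f'(z) = 1 + 3.13·e^(-z)
z_0 = 1.230000: f = 0.315124, f' = 1.914876 → z_1 = 1.230000 - (0.315124)/(1.914876) = 1.065434

1.065434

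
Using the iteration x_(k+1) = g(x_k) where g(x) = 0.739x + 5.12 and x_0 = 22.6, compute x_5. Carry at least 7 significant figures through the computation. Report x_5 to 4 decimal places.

x_1 = g(22.600000) = 21.821400
x_2 = g(21.821400) = 21.246015
x_3 = g(21.246015) = 20.820805
x_4 = g(20.820805) = 20.506575
x_5 = g(20.506575) = 20.274359

20.2744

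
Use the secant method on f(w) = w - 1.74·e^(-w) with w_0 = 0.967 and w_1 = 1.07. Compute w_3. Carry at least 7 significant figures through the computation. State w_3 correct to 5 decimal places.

Secant update: w_(k+1) = w_k − f(w_k)·(w_k − w_(k-1))/(f(w_k) − f(w_(k-1))).
f(w_0) = 0.305414, f(w_1) = 0.473165
w_2 = 1.070000 - (0.473165)·(1.070000 - 0.967000)/(0.473165 - (0.305414)) = 0.779475; f(w_2) = -0.018571
w_3 = 0.779475 - (-0.018571)·(0.779475 - 1.070000)/(-0.018571 - (0.473165)) = 0.790447; f(w_3) = 0.001109

0.79045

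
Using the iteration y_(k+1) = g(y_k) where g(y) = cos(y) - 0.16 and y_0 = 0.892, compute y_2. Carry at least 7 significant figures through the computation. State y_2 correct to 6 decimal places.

y_1 = g(0.892000) = 0.467857
y_2 = g(0.467857) = 0.732537

0.732537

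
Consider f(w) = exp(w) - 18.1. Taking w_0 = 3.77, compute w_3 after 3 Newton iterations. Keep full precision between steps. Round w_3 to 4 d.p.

f'(w) = exp(w)
w_0 = 3.770000: f = 25.280065, f' = 43.380065 → w_1 = 3.770000 - (25.280065)/(43.380065) = 3.187242
w_1 = 3.187242: f = 6.121541, f' = 24.221541 → w_2 = 3.187242 - (6.121541)/(24.221541) = 2.934511
w_2 = 2.934511: f = 0.712303, f' = 18.812303 → w_3 = 2.934511 - (0.712303)/(18.812303) = 2.896647

2.8966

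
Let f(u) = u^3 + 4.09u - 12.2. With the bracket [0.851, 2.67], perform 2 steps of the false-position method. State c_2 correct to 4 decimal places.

f(0.851000) = -8.103115, f(2.670000) = 17.754463
step 1: c = 1.421029, f(c) = -3.518476 < 0 → new bracket [1.421029, 2.670000]
step 2: c = 1.627605, f(c) = -1.231414 < 0 → new bracket [1.627605, 2.670000]

1.6276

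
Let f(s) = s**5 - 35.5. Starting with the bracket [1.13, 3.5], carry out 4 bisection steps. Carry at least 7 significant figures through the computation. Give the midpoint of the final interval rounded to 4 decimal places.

f(1.130000) = -33.657565, f(3.500000) = 489.718750 (opposite signs)
step 1: m = 2.315000, f(m) = 30.989792 > 0 → root in [1.130000, 2.315000]
step 2: m = 1.722500, f(m) = -20.336615 < 0 → root in [1.722500, 2.315000]
step 3: m = 2.018750, f(m) = -1.971610 < 0 → root in [2.018750, 2.315000]
step 4: m = 2.166875, f(m) = 12.271546 > 0 → root in [2.018750, 2.166875]
Midpoint of [2.018750, 2.166875] = 2.092812

2.0928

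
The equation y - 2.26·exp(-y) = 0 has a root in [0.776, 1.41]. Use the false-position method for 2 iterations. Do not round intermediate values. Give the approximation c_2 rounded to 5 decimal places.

f(0.776000) = -0.264150, f(1.410000) = 0.858236
step 1: c = 0.925210, f(c) = 0.029237 > 0 → new bracket [0.776000, 0.925210]
step 2: c = 0.910341, f(c) = 0.000946 > 0 → new bracket [0.776000, 0.910341]

0.91034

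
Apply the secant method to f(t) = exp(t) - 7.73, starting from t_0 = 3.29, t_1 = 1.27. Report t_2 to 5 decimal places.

1.63172

f(t_0) = 19.112864, f(t_1) = -4.169147
t_2 = 1.270000 - (-4.169147)·(1.270000 - 3.290000)/(-4.169147 - (19.112864)) = 1.631725; f(t_2) = -2.617315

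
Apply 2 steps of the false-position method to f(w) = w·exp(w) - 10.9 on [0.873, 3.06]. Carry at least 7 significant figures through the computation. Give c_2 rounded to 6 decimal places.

1.394699

f(0.873000) = -8.809966, f(3.060000) = 54.362325
step 1: c = 1.177998, f(c) = -7.074024 < 0 → new bracket [1.177998, 3.060000]
step 2: c = 1.394699, f(c) = -5.274121 < 0 → new bracket [1.394699, 3.060000]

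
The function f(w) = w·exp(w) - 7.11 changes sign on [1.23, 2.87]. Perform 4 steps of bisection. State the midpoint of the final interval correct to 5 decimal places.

f(1.230000) = -2.901888, f(2.870000) = 43.508242 (opposite signs)
step 1: m = 2.050000, f(m) = 8.814197 > 0 → root in [1.230000, 2.050000]
step 2: m = 1.640000, f(m) = 1.344478 > 0 → root in [1.230000, 1.640000]
step 3: m = 1.435000, f(m) = -1.083509 < 0 → root in [1.435000, 1.640000]
step 4: m = 1.537500, f(m) = 0.043900 > 0 → root in [1.435000, 1.537500]
Midpoint of [1.435000, 1.537500] = 1.486250

1.48625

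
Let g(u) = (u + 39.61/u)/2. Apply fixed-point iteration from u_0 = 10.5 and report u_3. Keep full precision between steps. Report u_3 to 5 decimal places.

6.29384

u_1 = g(10.500000) = 7.136190
u_2 = g(7.136190) = 6.343386
u_3 = g(6.343386) = 6.293843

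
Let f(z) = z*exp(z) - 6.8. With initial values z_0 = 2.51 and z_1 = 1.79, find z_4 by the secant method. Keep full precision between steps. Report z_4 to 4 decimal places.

1.5093

f(z_0) = 24.085374, f(z_1) = 3.921120
z_2 = 1.790000 - (3.921120)·(1.790000 - 2.510000)/(3.921120 - (24.085374)) = 1.649990; f(z_2) = 1.791373
z_3 = 1.649990 - (1.791373)·(1.649990 - 1.790000)/(1.791373 - (3.921120)) = 1.532224; f(z_3) = 0.291836
z_4 = 1.532224 - (0.291836)·(1.532224 - 1.649990)/(0.291836 - (1.791373)) = 1.509305; f(z_4) = 0.027468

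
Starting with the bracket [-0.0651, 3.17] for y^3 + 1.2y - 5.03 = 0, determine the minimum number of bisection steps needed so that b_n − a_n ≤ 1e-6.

22

Initial width b − a = 3.17 − -0.0651 = 3.235100.
After n steps the width is (b−a)/2^n; need (b−a)/2^n ≤ 1e-6.
So n ≥ log₂(3.235100/1e-6) = log₂(3235100.0000) ≈ 21.6254.
Hence n = 22.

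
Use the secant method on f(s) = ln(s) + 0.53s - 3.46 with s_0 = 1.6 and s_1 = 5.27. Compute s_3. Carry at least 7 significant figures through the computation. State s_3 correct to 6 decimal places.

3.933215

f(s_0) = -2.141996, f(s_1) = 0.995130
s_2 = 5.270000 - (0.995130)·(5.270000 - 1.600000)/(0.995130 - (-2.141996)) = 4.105837; f(s_2) = 0.128503
s_3 = 4.105837 - (0.128503)·(4.105837 - 5.270000)/(0.128503 - (0.995130)) = 3.933215; f(s_3) = -0.005939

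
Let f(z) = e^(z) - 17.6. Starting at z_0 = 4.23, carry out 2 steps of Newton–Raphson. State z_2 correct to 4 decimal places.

3.0250

Newton update: z ← z − f(z)/f'(z).
f'(z) = e^(z)
z_0 = 4.230000: f = 51.117232, f' = 68.717232 → z_1 = 4.230000 - (51.117232)/(68.717232) = 3.486122
z_1 = 3.486122: f = 15.059052, f' = 32.659052 → z_2 = 3.486122 - (15.059052)/(32.659052) = 3.025023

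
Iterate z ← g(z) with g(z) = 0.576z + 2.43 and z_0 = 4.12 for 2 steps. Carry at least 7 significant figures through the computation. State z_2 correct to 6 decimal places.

5.196597

z_1 = g(4.120000) = 4.803120
z_2 = g(4.803120) = 5.196597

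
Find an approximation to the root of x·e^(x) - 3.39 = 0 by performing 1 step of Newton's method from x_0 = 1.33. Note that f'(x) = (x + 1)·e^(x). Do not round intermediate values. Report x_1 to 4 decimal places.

x_0 = 1.330000: f = 1.638788, f' = 8.809831 → x_1 = 1.330000 - (1.638788)/(8.809831) = 1.143982

1.1440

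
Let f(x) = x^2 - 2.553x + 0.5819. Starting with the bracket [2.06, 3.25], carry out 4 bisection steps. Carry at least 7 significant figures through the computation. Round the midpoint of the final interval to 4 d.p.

2.3203

f(2.060000) = -0.433680, f(3.250000) = 2.847150 (opposite signs)
step 1: m = 2.655000, f(m) = 0.852710 > 0 → root in [2.060000, 2.655000]
step 2: m = 2.357500, f(m) = 0.121009 > 0 → root in [2.060000, 2.357500]
step 3: m = 2.208750, f(m) = -0.178462 < 0 → root in [2.208750, 2.357500]
step 4: m = 2.283125, f(m) = -0.034258 < 0 → root in [2.283125, 2.357500]
Midpoint of [2.283125, 2.357500] = 2.320312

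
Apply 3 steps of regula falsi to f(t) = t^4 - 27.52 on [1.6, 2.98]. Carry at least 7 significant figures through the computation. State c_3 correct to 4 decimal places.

f(1.600000) = -20.966400, f(2.980000) = 51.341504
step 1: c = 2.000145, f(c) = -11.515366 < 0 → new bracket [2.000145, 2.980000]
step 2: c = 2.179654, f(c) = -4.949026 < 0 → new bracket [2.179654, 2.980000]
step 3: c = 2.250020, f(c) = -1.890184 < 0 → new bracket [2.250020, 2.980000]

2.2500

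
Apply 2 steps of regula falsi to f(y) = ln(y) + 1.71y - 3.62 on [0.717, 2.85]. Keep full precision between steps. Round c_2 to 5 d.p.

f(0.717000) = -2.726609, f(2.850000) = 2.300819
step 1: c = 1.873826, f(c) = 0.212224 > 0 → new bracket [0.717000, 1.873826]
step 2: c = 1.790287, f(c) = 0.023767 > 0 → new bracket [0.717000, 1.790287]

1.79029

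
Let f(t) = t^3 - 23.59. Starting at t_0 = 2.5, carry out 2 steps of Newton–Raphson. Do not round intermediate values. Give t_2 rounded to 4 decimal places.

2.8691

f'(t) = 3t^2
t_0 = 2.500000: f = -7.965000, f' = 18.750000 → t_1 = 2.500000 - (-7.965000)/(18.750000) = 2.924800
t_1 = 2.924800: f = 1.430070, f' = 25.663365 → t_2 = 2.924800 - (1.430070)/(25.663365) = 2.869076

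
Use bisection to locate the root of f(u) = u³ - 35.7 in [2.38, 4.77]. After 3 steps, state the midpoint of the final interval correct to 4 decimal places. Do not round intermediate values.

3.4256

f(2.380000) = -22.218728, f(4.770000) = 72.831333 (opposite signs)
step 1: m = 3.575000, f(m) = 9.990734 > 0 → root in [2.380000, 3.575000]
step 2: m = 2.977500, f(m) = -9.302955 < 0 → root in [2.977500, 3.575000]
step 3: m = 3.276250, f(m) = -0.533342 < 0 → root in [3.276250, 3.575000]
Midpoint of [3.276250, 3.575000] = 3.425625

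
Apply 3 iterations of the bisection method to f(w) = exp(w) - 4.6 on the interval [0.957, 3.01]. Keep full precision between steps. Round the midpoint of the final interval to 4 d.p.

f(0.957000) = -1.996127, f(3.010000) = 15.687400 (opposite signs)
step 1: m = 1.983500, f(m) = 2.668137 > 0 → root in [0.957000, 1.983500]
step 2: m = 1.470250, f(m) = -0.249677 < 0 → root in [1.470250, 1.983500]
step 3: m = 1.726875, f(m) = 1.023054 > 0 → root in [1.470250, 1.726875]
Midpoint of [1.470250, 1.726875] = 1.598562

1.5986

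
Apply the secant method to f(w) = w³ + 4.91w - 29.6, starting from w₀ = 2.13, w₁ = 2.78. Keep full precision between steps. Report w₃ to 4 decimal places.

f(w_0) = -9.478103, f(w_1) = 5.534752
w_2 = 2.780000 - (5.534752)·(2.780000 - 2.130000)/(5.534752 - (-9.478103)) = 2.540366; f(w_2) = -0.732651
w_3 = 2.540366 - (-0.732651)·(2.540366 - 2.780000)/(-0.732651 - (5.534752)) = 2.568379; f(w_3) = -0.046765

2.5684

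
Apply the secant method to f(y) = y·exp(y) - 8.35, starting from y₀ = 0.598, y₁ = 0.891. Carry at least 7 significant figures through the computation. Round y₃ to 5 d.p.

1.22415

Secant update: y_(k+1) = y_k − f(y_k)·(y_k − y_(k-1))/(f(y_k) − f(y_(k-1))).
f(y_0) = -7.262550, f(y_1) = -6.178129
y_2 = 0.891000 - (-6.178129)·(0.891000 - 0.598000)/(-6.178129 - (-7.262550)) = 2.560270; f(y_2) = 24.778116
y_3 = 2.560270 - (24.778116)·(2.560270 - 0.891000)/(24.778116 - (-6.178129)) = 1.224146; f(y_3) = -4.186358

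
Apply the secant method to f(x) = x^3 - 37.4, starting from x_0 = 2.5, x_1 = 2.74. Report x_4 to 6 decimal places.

3.341646

f(x_0) = -21.775000, f(x_1) = -16.829176
x_2 = 2.740000 - (-16.829176)·(2.740000 - 2.500000)/(-16.829176 - (-21.775000)) = 3.556649; f(x_2) = 7.590728
x_3 = 3.556649 - (7.590728)·(3.556649 - 2.740000)/(7.590728 - (-16.829176)) = 3.302800; f(x_3) = -1.371436
x_4 = 3.302800 - (-1.371436)·(3.302800 - 3.556649)/(-1.371436 - (7.590728)) = 3.341646; f(x_4) = -0.085198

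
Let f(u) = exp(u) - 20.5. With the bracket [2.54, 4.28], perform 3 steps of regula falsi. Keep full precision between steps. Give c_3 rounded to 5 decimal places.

f(2.540000) = -7.820329, f(4.280000) = 51.740440
step 1: c = 2.768462, f(c) = -4.565891 < 0 → new bracket [2.768462, 4.280000]
step 2: c = 2.891033, f(c) = -2.488095 < 0 → new bracket [2.891033, 4.280000]
step 3: c = 2.954761, f(c) = -1.302865 < 0 → new bracket [2.954761, 4.280000]

2.95476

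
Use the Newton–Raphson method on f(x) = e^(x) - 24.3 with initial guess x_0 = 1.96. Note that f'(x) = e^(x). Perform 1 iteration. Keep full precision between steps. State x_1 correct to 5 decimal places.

x_0 = 1.960000: f = -17.200673, f' = 7.099327 → x_1 = 1.960000 - (-17.200673)/(7.099327) = 4.382860

4.38286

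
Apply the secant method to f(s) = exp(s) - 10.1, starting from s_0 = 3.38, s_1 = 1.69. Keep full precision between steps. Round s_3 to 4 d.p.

2.4189

Secant update: s_(k+1) = s_k − f(s_k)·(s_k − s_(k-1))/(f(s_k) − f(s_(k-1))).
f(s_0) = 19.270771, f(s_1) = -4.680519
s_2 = 1.690000 - (-4.680519)·(1.690000 - 3.380000)/(-4.680519 - (19.270771)) = 2.020257; f(s_2) = -2.559739
s_3 = 2.020257 - (-2.559739)·(2.020257 - 1.690000)/(-2.559739 - (-4.680519)) = 2.418870; f(s_3) = 1.133159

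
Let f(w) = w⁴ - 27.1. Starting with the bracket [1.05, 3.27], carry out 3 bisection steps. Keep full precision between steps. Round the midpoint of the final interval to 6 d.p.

2.298750

f(1.050000) = -25.884494, f(3.270000) = 87.238110 (opposite signs)
step 1: m = 2.160000, f(m) = -5.332177 < 0 → root in [2.160000, 3.270000]
step 2: m = 2.715000, f(m) = 27.234958 > 0 → root in [2.160000, 2.715000]
step 3: m = 2.437500, f(m) = 8.200308 > 0 → root in [2.160000, 2.437500]
Midpoint of [2.160000, 2.437500] = 2.298750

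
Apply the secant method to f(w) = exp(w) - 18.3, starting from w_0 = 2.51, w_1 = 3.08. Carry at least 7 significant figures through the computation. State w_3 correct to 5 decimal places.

2.90391

f(w_0) = -5.995070, f(w_1) = 3.458402
w_2 = 3.080000 - (3.458402)·(3.080000 - 2.510000)/(3.458402 - (-5.995070)) = 2.871475; f(w_2) = -0.636956
w_3 = 2.871475 - (-0.636956)·(2.871475 - 3.080000)/(-0.636956 - (3.458402)) = 2.903907; f(w_3) = -0.054714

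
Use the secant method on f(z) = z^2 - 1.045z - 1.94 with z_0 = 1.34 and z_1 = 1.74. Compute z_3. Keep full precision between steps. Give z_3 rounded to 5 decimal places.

2.00152

Secant update: z_(k+1) = z_k − f(z_k)·(z_k − z_(k-1))/(f(z_k) − f(z_(k-1))).
f(z_0) = -1.544700, f(z_1) = -0.730700
z_2 = 1.740000 - (-0.730700)·(1.740000 - 1.340000)/(-0.730700 - (-1.544700)) = 2.099066; f(z_2) = 0.272555
z_3 = 2.099066 - (0.272555)·(2.099066 - 1.740000)/(0.272555 - (-0.730700)) = 2.001518; f(z_3) = -0.025511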